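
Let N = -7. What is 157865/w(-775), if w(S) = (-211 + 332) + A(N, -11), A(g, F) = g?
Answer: 157865/114 ≈ 1384.8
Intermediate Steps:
w(S) = 114 (w(S) = (-211 + 332) - 7 = 121 - 7 = 114)
157865/w(-775) = 157865/114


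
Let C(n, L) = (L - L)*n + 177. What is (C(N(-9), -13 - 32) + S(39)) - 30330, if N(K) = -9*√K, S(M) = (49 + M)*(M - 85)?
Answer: -34201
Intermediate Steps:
S(M) = (-85 + M)*(49 + M) (S(M) = (49 + M)*(-85 + M) = (-85 + M)*(49 + M))
C(n, L) = 177 (C(n, L) = 0*n + 177 = 0 + 177 = 177)
(C(N(-9), -13 - 32) + S(39)) - 30330 = (177 + (-4165 + 39² - 36*39)) - 30330 = (177 + (-4165 + 1521 - 1404)) - 30330 = (177 - 4048) - 30330 = -3871 - 30330 = -34201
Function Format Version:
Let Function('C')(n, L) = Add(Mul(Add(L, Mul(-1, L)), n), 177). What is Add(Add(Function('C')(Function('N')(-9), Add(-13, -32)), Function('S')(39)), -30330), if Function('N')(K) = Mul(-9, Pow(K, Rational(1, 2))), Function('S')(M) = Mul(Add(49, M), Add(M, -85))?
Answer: -34201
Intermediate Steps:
Function('S')(M) = Mul(Add(-85, M), Add(49, M)) (Function('S')(M) = Mul(Add(49, M), Add(-85, M)) = Mul(Add(-85, M), Add(49, M)))
Function('C')(n, L) = 177 (Function('C')(n, L) = Add(Mul(0, n), 177) = Add(0, 177) = 177)
Add(Add(Function('C')(Function('N')(-9), Add(-13, -32)), Function('S')(39)), -30330) = Add(Add(177, Add(-4165, Pow(39, 2), Mul(-36, 39))), -30330) = Add(Add(177, Add(-4165, 1521, -1404)), -30330) = Add(Add(177, -4048), -30330) = Add(-3871, -30330) = -34201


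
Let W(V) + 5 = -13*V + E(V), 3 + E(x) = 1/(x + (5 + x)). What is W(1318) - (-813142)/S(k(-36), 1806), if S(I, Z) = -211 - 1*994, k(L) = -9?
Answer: -56700293327/3182405 ≈ -17817.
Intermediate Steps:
S(I, Z) = -1205 (S(I, Z) = -211 - 994 = -1205)
E(x) = -3 + 1/(5 + 2*x) (E(x) = -3 + 1/(x + (5 + x)) = -3 + 1/(5 + 2*x))
W(V) = -5 - 13*V + 2*(-7 - 3*V)/(5 + 2*V) (W(V) = -5 + (-13*V + 2*(-7 - 3*V)/(5 + 2*V)) = -5 - 13*V + 2*(-7 - 3*V)/(5 + 2*V))
W(1318) - (-813142)/S(k(-36), 1806) = (-39 - 81*1318 - 26*1318**2)/(5 + 2*1318) - (-813142)/(-1205) = (-39 - 106758 - 26*1737124)/(5 + 2636) - (-813142)*(-1)/1205 = (-39 - 106758 - 45165224)/2641 - 1*813142/1205 = (1/2641)*(-45272021) - 813142/1205 = -45272021/2641 - 813142/1205 = -56700293327/3182405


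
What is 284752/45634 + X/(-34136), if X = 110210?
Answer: 1172742783/389440556 ≈ 3.0114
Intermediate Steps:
284752/45634 + X/(-34136) = 284752/45634 + 110210/(-34136) = 284752*(1/45634) + 110210*(-1/34136) = 142376/22817 - 55105/17068 = 1172742783/389440556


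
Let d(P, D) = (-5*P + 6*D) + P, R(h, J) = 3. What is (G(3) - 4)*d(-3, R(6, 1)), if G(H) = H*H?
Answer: 150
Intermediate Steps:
G(H) = H**2
d(P, D) = -4*P + 6*D
(G(3) - 4)*d(-3, R(6, 1)) = (3**2 - 4)*(-4*(-3) + 6*3) = (9 - 4)*(12 + 18) = 5*30 = 150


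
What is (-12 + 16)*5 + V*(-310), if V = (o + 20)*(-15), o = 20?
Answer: 186020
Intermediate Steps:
V = -600 (V = (20 + 20)*(-15) = 40*(-15) = -600)
(-12 + 16)*5 + V*(-310) = (-12 + 16)*5 - 600*(-310) = 4*5 + 186000 = 20 + 186000 = 186020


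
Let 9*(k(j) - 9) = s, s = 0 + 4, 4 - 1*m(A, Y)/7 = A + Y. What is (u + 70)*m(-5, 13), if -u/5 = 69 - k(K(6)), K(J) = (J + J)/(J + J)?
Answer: 57400/9 ≈ 6377.8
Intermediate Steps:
m(A, Y) = 28 - 7*A - 7*Y (m(A, Y) = 28 - 7*(A + Y) = 28 + (-7*A - 7*Y) = 28 - 7*A - 7*Y)
K(J) = 1 (K(J) = (2*J)/((2*J)) = (2*J)*(1/(2*J)) = 1)
s = 4
k(j) = 85/9 (k(j) = 9 + (⅑)*4 = 9 + 4/9 = 85/9)
u = -2680/9 (u = -5*(69 - 1*85/9) = -5*(69 - 85/9) = -5*536/9 = -2680/9 ≈ -297.78)
(u + 70)*m(-5, 13) = (-2680/9 + 70)*(28 - 7*(-5) - 7*13) = -2050*(28 + 35 - 91)/9 = -2050/9*(-28) = 57400/9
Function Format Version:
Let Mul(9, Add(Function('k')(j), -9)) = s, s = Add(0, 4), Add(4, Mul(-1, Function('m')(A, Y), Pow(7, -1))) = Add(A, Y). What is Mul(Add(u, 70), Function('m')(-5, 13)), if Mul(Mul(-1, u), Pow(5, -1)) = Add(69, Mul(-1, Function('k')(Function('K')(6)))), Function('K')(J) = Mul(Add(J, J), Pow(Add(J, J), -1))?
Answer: Rational(57400, 9) ≈ 6377.8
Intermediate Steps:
Function('m')(A, Y) = Add(28, Mul(-7, A), Mul(-7, Y)) (Function('m')(A, Y) = Add(28, Mul(-7, Add(A, Y))) = Add(28, Add(Mul(-7, A), Mul(-7, Y))) = Add(28, Mul(-7, A), Mul(-7, Y)))
Function('K')(J) = 1 (Function('K')(J) = Mul(Mul(2, J), Pow(Mul(2, J), -1)) = Mul(Mul(2, J), Mul(Rational(1, 2), Pow(J, -1))) = 1)
s = 4
Function('k')(j) = Rational(85, 9) (Function('k')(j) = Add(9, Mul(Rational(1, 9), 4)) = Add(9, Rational(4, 9)) = Rational(85, 9))
u = Rational(-2680, 9) (u = Mul(-5, Add(69, Mul(-1, Rational(85, 9)))) = Mul(-5, Add(69, Rational(-85, 9))) = Mul(-5, Rational(536, 9)) = Rational(-2680, 9) ≈ -297.78)
Mul(Add(u, 70), Function('m')(-5, 13)) = Mul(Add(Rational(-2680, 9), 70), Add(28, Mul(-7, -5), Mul(-7, 13))) = Mul(Rational(-2050, 9), Add(28, 35, -91)) = Mul(Rational(-2050, 9), -28) = Rational(57400, 9)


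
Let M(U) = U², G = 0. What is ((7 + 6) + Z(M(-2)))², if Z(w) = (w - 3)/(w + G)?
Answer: 2809/16 ≈ 175.56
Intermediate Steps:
Z(w) = (-3 + w)/w (Z(w) = (w - 3)/(w + 0) = (-3 + w)/w)
((7 + 6) + Z(M(-2)))² = ((7 + 6) + (-3 + (-2)²)/((-2)²))² = (13 + (-3 + 4)/4)² = (13 + (¼)*1)² = (13 + ¼)² = (53/4)² = 2809/16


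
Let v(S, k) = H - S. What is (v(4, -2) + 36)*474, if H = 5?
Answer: 17538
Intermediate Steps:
v(S, k) = 5 - S
(v(4, -2) + 36)*474 = ((5 - 1*4) + 36)*474 = ((5 - 4) + 36)*474 = (1 + 36)*474 = 37*474 = 17538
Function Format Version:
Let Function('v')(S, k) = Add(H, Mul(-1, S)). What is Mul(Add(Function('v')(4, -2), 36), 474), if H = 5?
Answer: 17538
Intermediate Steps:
Function('v')(S, k) = Add(5, Mul(-1, S))
Mul(Add(Function('v')(4, -2), 36), 474) = Mul(Add(Add(5, Mul(-1, 4)), 36), 474) = Mul(Add(Add(5, -4), 36), 474) = Mul(Add(1, 36), 474) = Mul(37, 474) = 17538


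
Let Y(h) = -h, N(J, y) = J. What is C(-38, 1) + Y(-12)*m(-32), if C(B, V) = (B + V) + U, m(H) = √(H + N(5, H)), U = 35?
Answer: -2 + 36*I*√3 ≈ -2.0 + 62.354*I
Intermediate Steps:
m(H) = √(5 + H) (m(H) = √(H + 5) = √(5 + H))
C(B, V) = 35 + B + V (C(B, V) = (B + V) + 35 = 35 + B + V)
C(-38, 1) + Y(-12)*m(-32) = (35 - 38 + 1) + (-1*(-12))*√(5 - 32) = -2 + 12*√(-27) = -2 + 12*(3*I*√3) = -2 + 36*I*√3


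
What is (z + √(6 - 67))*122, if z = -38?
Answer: -4636 + 122*I*√61 ≈ -4636.0 + 952.85*I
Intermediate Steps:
(z + √(6 - 67))*122 = (-38 + √(6 - 67))*122 = (-38 + √(-61))*122 = (-38 + I*√61)*122 = -4636 + 122*I*√61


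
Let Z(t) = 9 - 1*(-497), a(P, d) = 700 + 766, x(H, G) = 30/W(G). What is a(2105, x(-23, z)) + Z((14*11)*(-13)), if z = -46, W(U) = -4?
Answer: 1972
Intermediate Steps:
x(H, G) = -15/2 (x(H, G) = 30/(-4) = 30*(-¼) = -15/2)
a(P, d) = 1466
Z(t) = 506 (Z(t) = 9 + 497 = 506)
a(2105, x(-23, z)) + Z((14*11)*(-13)) = 1466 + 506 = 1972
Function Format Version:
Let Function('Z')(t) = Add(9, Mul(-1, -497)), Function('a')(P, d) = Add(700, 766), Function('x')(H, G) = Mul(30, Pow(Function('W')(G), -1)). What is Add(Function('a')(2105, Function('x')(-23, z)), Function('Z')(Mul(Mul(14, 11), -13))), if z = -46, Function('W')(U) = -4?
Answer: 1972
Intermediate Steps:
Function('x')(H, G) = Rational(-15, 2) (Function('x')(H, G) = Mul(30, Pow(-4, -1)) = Mul(30, Rational(-1, 4)) = Rational(-15, 2))
Function('a')(P, d) = 1466
Function('Z')(t) = 506 (Function('Z')(t) = Add(9, 497) = 506)
Add(Function('a')(2105, Function('x')(-23, z)), Function('Z')(Mul(Mul(14, 11), -13))) = Add(1466, 506) = 1972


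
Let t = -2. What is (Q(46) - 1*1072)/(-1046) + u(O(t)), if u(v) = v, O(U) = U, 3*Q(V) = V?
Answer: -1553/1569 ≈ -0.98980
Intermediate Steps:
Q(V) = V/3
(Q(46) - 1*1072)/(-1046) + u(O(t)) = ((⅓)*46 - 1*1072)/(-1046) - 2 = (46/3 - 1072)*(-1/1046) - 2 = -3170/3*(-1/1046) - 2 = 1585/1569 - 2 = -1553/1569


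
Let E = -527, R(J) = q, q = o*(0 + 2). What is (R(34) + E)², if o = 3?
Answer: 271441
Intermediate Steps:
q = 6 (q = 3*(0 + 2) = 3*2 = 6)
R(J) = 6
(R(34) + E)² = (6 - 527)² = (-521)² = 271441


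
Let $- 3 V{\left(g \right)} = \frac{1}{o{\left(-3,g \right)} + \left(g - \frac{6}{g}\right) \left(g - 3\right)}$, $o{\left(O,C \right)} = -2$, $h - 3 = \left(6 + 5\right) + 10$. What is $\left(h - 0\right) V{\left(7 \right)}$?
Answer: $- \frac{28}{79} \approx -0.35443$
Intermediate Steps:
$h = 24$ ($h = 3 + \left(\left(6 + 5\right) + 10\right) = 3 + \left(11 + 10\right) = 3 + 21 = 24$)
$V{\left(g \right)} = - \frac{1}{3 \left(-2 + \left(-3 + g\right) \left(g - \frac{6}{g}\right)\right)}$ ($V{\left(g \right)} = - \frac{1}{3 \left(-2 + \left(g - \frac{6}{g}\right) \left(g - 3\right)\right)} = - \frac{1}{3 \left(-2 + \left(g - \frac{6}{g}\right) \left(-3 + g\right)\right)} = - \frac{1}{3 \left(-2 + \left(-3 + g\right) \left(g - \frac{6}{g}\right)\right)}$)
$\left(h - 0\right) V{\left(7 \right)} = \left(24 - 0\right) \left(\left(-1\right) 7 \frac{1}{54 - 168 - 9 \cdot 7^{2} + 3 \cdot 7^{3}}\right) = \left(24 + 0\right) \left(\left(-1\right) 7 \frac{1}{54 - 168 - 441 + 3 \cdot 343}\right) = 24 \left(\left(-1\right) 7 \frac{1}{54 - 168 - 441 + 1029}\right) = 24 \left(\left(-1\right) 7 \cdot \frac{1}{474}\right) = 24 \left(- \frac{7}{474}\right) = - \frac{28}{79}$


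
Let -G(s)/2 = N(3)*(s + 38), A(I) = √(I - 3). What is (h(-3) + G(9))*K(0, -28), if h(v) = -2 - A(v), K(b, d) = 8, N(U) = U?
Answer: -2272 - 8*I*√6 ≈ -2272.0 - 19.596*I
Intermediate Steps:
A(I) = √(-3 + I)
h(v) = -2 - √(-3 + v)
G(s) = -228 - 6*s (G(s) = -6*(s + 38) = -6*(38 + s) = -2*(114 + 3*s) = -228 - 6*s)
(h(-3) + G(9))*K(0, -28) = ((-2 - √(-3 - 3)) + (-228 - 6*9))*8 = ((-2 - √(-6)) + (-228 - 54))*8 = ((-2 - I*√6) - 282)*8 = (-284 - I*√6)*8 = -2272 - 8*I*√6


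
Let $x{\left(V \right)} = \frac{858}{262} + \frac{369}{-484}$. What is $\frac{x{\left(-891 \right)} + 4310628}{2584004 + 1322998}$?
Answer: $\frac{91103739003}{82573184936} \approx 1.1033$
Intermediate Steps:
$x{\left(V \right)} = \frac{159297}{63404}$ ($x{\left(V \right)} = 858 \cdot \frac{1}{262} + 369 \left(- \frac{1}{484}\right) = \frac{429}{131} - \frac{369}{484} = \frac{159297}{63404}$)
$\frac{x{\left(-891 \right)} + 4310628}{2584004 + 1322998} = \frac{\frac{159297}{63404} + 4310628}{2584004 + 1322998} = \frac{273311217009}{63404 \cdot 3907002} = \frac{273311217009}{63404} \cdot \frac{1}{3907002} = \frac{91103739003}{82573184936}$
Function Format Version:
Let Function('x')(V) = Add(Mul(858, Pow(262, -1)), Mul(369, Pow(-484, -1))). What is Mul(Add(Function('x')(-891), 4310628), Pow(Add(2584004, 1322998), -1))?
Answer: Rational(91103739003, 82573184936) ≈ 1.1033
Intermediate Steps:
Function('x')(V) = Rational(159297, 63404) (Function('x')(V) = Add(Mul(858, Rational(1, 262)), Mul(369, Rational(-1, 484))) = Add(Rational(429, 131), Rational(-369, 484)) = Rational(159297, 63404))
Mul(Add(Function('x')(-891), 4310628), Pow(Add(2584004, 1322998), -1)) = Mul(Add(Rational(159297, 63404), 4310628), Pow(Add(2584004, 1322998), -1)) = Mul(Rational(273311217009, 63404), Pow(3907002, -1)) = Mul(Rational(273311217009, 63404), Rational(1, 3907002)) = Rational(91103739003, 82573184936)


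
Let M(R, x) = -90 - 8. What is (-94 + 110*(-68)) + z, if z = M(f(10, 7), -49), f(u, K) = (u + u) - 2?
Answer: -7672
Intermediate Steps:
f(u, K) = -2 + 2*u (f(u, K) = 2*u - 2 = -2 + 2*u)
M(R, x) = -98
z = -98
(-94 + 110*(-68)) + z = (-94 + 110*(-68)) - 98 = (-94 - 7480) - 98 = -7574 - 98 = -7672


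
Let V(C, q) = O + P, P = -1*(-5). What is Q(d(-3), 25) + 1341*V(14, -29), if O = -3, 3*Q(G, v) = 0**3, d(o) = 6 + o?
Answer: 2682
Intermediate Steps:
Q(G, v) = 0 (Q(G, v) = (1/3)*0**3 = (1/3)*0 = 0)
P = 5
V(C, q) = 2 (V(C, q) = -3 + 5 = 2)
Q(d(-3), 25) + 1341*V(14, -29) = 0 + 1341*2 = 0 + 2682 = 2682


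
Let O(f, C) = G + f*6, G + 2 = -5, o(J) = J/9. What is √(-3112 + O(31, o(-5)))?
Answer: I*√2933 ≈ 54.157*I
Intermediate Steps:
o(J) = J/9 (o(J) = J*(⅑) = J/9)
G = -7 (G = -2 - 5 = -7)
O(f, C) = -7 + 6*f (O(f, C) = -7 + f*6 = -7 + 6*f)
√(-3112 + O(31, o(-5))) = √(-3112 + (-7 + 6*31)) = √(-3112 + (-7 + 186)) = √(-3112 + 179) = √(-2933) = I*√2933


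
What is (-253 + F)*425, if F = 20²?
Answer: 62475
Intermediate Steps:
F = 400
(-253 + F)*425 = (-253 + 400)*425 = 147*425 = 62475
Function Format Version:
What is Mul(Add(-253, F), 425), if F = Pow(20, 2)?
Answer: 62475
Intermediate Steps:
F = 400
Mul(Add(-253, F), 425) = Mul(Add(-253, 400), 425) = Mul(147, 425) = 62475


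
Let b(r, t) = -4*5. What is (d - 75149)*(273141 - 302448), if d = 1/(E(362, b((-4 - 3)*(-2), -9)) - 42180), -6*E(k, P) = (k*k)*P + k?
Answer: 869004317181432/394573 ≈ 2.2024e+9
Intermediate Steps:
b(r, t) = -20
E(k, P) = -k/6 - P*k**2/6 (E(k, P) = -((k*k)*P + k)/6 = -(k**2*P + k)/6 = -(P*k**2 + k)/6 = -(k + P*k**2)/6 = -k/6 - P*k**2/6)
d = 1/394573 (d = 1/(-1/6*362*(1 - 20*362) - 42180) = 1/(-1/6*362*(1 - 7240) - 42180) = 1/(-1/6*362*(-7239) - 42180) = 1/(436753 - 42180) = 1/394573 ≈ 2.5344e-6)
(d - 75149)*(273141 - 302448) = (1/394573 - 75149)*(273141 - 302448) = -29651766376/394573*(-29307) = 869004317181432/394573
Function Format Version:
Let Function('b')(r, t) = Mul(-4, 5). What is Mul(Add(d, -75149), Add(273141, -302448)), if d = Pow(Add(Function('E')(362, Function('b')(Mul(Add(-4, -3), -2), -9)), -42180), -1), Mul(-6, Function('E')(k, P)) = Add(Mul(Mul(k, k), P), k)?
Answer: Rational(869004317181432, 394573) ≈ 2.2024e+9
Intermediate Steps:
Function('b')(r, t) = -20
Function('E')(k, P) = Add(Mul(Rational(-1, 6), k), Mul(Rational(-1, 6), P, Pow(k, 2))) (Function('E')(k, P) = Mul(Rational(-1, 6), Add(Mul(Mul(k, k), P), k)) = Mul(Rational(-1, 6), Add(Mul(Pow(k, 2), P), k)) = Mul(Rational(-1, 6), Add(Mul(P, Pow(k, 2)), k)) = Mul(Rational(-1, 6), Add(k, Mul(P, Pow(k, 2)))) = Add(Mul(Rational(-1, 6), k), Mul(Rational(-1, 6), P, Pow(k, 2))))
d = Rational(1, 394573) (d = Pow(Add(Mul(Rational(-1, 6), 362, Add(1, Mul(-20, 362))), -42180), -1) = Pow(Add(Mul(Rational(-1, 6), 362, Add(1, -7240)), -42180), -1) = Pow(Add(Mul(Rational(-1, 6), 362, -7239), -42180), -1) = Pow(Add(436753, -42180), -1) = Pow(394573, -1) = Rational(1, 394573) ≈ 2.5344e-6)
Mul(Add(d, -75149), Add(273141, -302448)) = Mul(Add(Rational(1, 394573), -75149), Add(273141, -302448)) = Mul(Rational(-29651766376, 394573), -29307) = Rational(869004317181432, 394573)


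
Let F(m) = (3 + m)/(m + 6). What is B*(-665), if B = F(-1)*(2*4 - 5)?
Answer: -798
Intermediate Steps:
F(m) = (3 + m)/(6 + m)
B = 6/5 (B = ((3 - 1)/(6 - 1))*(2*4 - 5) = (2/5)*(8 - 5) = ((⅕)*2)*3 = (⅖)*3 = 6/5 ≈ 1.2000)
B*(-665) = (6/5)*(-665) = -798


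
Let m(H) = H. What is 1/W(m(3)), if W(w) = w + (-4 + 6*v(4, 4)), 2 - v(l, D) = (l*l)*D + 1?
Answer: -1/379 ≈ -0.0026385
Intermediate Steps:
v(l, D) = 1 - D*l**2 (v(l, D) = 2 - ((l*l)*D + 1) = 2 - (l**2*D + 1) = 2 - (D*l**2 + 1) = 2 - (1 + D*l**2) = 2 + (-1 - D*l**2) = 1 - D*l**2)
W(w) = -382 + w (W(w) = w + (-4 + 6*(1 - 1*4*4**2)) = w + (-4 + 6*(1 - 1*4*16)) = w + (-4 + 6*(1 - 64)) = w + (-4 + 6*(-63)) = w + (-4 - 378) = w - 382 = -382 + w)
1/W(m(3)) = 1/(-382 + 3) = 1/(-379) = -1/379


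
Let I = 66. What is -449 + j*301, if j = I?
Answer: 19417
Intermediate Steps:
j = 66
-449 + j*301 = -449 + 66*301 = -449 + 19866 = 19417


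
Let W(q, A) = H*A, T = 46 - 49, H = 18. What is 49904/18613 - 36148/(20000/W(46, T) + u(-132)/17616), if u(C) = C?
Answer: 27400607029952/273244368061 ≈ 100.28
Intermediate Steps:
T = -3
W(q, A) = 18*A
49904/18613 - 36148/(20000/W(46, T) + u(-132)/17616) = 49904/18613 - 36148/(20000/((18*(-3))) - 132/17616) = 49904*(1/18613) - 36148/(20000/(-54) - 132*1/17616) = 49904/18613 - 36148/(20000*(-1/54) - 11/1468) = 49904/18613 - 36148/(-10000/27 - 11/1468) = 49904/18613 - 36148/(-14680297/39636) = 49904/18613 - 36148*(-39636/14680297) = 49904/18613 + 1432762128/14680297 = 27400607029952/273244368061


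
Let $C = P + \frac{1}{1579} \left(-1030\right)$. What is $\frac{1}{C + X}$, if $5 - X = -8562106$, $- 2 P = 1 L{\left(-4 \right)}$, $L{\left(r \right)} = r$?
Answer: $\frac{1579}{13519575397} \approx 1.1679 \cdot 10^{-7}$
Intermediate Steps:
$P = 2$ ($P = - \frac{1 \left(-4\right)}{2} = \left(- \frac{1}{2}\right) \left(-4\right) = 2$)
$X = 8562111$ ($X = 5 - -8562106 = 5 + 8562106 = 8562111$)
$C = \frac{2128}{1579}$ ($C = 2 + \frac{1}{1579} \left(-1030\right) = 2 - \frac{1030}{1579} = \frac{2128}{1579} \approx 1.3477$)
$\frac{1}{C + X} = \frac{1}{\frac{2128}{1579} + 8562111} = \frac{1}{\frac{13519575397}{1579}} = \frac{1579}{13519575397}$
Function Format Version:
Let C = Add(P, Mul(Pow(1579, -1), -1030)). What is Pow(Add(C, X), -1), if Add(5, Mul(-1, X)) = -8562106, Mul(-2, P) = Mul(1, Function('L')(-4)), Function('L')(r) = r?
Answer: Rational(1579, 13519575397) ≈ 1.1679e-7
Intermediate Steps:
P = 2 (P = Mul(Rational(-1, 2), Mul(1, -4)) = Mul(Rational(-1, 2), -4) = 2)
X = 8562111 (X = Add(5, Mul(-1, -8562106)) = Add(5, 8562106) = 8562111)
C = Rational(2128, 1579) (C = Add(2, Mul(Pow(1579, -1), -1030)) = Add(2, Mul(Rational(1, 1579), -1030)) = Add(2, Rational(-1030, 1579)) = Rational(2128, 1579) ≈ 1.3477)
Pow(Add(C, X), -1) = Pow(Add(Rational(2128, 1579), 8562111), -1) = Pow(Rational(13519575397, 1579), -1) = Rational(1579, 13519575397)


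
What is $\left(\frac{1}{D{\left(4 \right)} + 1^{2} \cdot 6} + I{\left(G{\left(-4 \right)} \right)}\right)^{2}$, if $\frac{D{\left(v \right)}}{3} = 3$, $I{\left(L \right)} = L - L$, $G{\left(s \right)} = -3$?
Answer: $\frac{1}{225} \approx 0.0044444$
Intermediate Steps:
$I{\left(L \right)} = 0$
$D{\left(v \right)} = 9$ ($D{\left(v \right)} = 3 \cdot 3 = 9$)
$\left(\frac{1}{D{\left(4 \right)} + 1^{2} \cdot 6} + I{\left(G{\left(-4 \right)} \right)}\right)^{2} = \left(\frac{1}{9 + 1^{2} \cdot 6} + 0\right)^{2} = \left(\frac{1}{9 + 1 \cdot 6} + 0\right)^{2} = \left(\frac{1}{9 + 6} + 0\right)^{2} = \left(\frac{1}{15} + 0\right)^{2} = \left(\frac{1}{15}\right)^{2} = \frac{1}{225}$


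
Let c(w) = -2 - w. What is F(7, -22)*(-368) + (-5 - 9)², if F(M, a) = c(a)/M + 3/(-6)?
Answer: -4700/7 ≈ -671.43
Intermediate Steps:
F(M, a) = -½ + (-2 - a)/M (F(M, a) = (-2 - a)/M + 3/(-6) = (-2 - a)/M + 3*(-⅙) = (-2 - a)/M - ½ = -½ + (-2 - a)/M)
F(7, -22)*(-368) + (-5 - 9)² = ((-2 - 1*(-22) - ½*7)/7)*(-368) + (-5 - 9)² = ((-2 + 22 - 7/2)/7)*(-368) + (-14)² = ((⅐)*(33/2))*(-368) + 196 = (33/14)*(-368) + 196 = -6072/7 + 196 = -4700/7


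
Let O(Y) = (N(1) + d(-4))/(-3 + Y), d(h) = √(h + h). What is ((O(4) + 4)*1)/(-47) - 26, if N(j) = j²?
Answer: -1227/47 - 2*I*√2/47 ≈ -26.106 - 0.060179*I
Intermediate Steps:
d(h) = √2*√h (d(h) = √(2*h) = √2*√h)
O(Y) = (1 + 2*I*√2)/(-3 + Y) (O(Y) = (1² + √2*√(-4))/(-3 + Y) = (1 + √2*(2*I))/(-3 + Y) = (1 + 2*I*√2)/(-3 + Y))
((O(4) + 4)*1)/(-47) - 26 = (((1 + 2*I*√2)/(-3 + 4) + 4)*1)/(-47) - 26 = -((1 + 2*I*√2)/1 + 4)/47 - 26 = -(1*(1 + 2*I*√2) + 4)/47 - 26 = -((1 + 2*I*√2) + 4)/47 - 26 = -(5 + 2*I*√2)/47 - 26 = (-5/47 - 2*I*√2/47) - 26 = -1227/47 - 2*I*√2/47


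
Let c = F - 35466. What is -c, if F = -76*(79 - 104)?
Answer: 33566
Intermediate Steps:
F = 1900 (F = -76*(-25) = 1900)
c = -33566 (c = 1900 - 35466 = -33566)
-c = -1*(-33566) = 33566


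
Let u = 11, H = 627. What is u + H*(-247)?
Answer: -154858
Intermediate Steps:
u + H*(-247) = 11 + 627*(-247) = 11 - 154869 = -154858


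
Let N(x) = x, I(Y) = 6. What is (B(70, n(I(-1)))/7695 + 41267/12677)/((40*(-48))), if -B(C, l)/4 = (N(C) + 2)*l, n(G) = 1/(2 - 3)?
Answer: -35688949/20810563200 ≈ -0.0017149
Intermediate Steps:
n(G) = -1 (n(G) = 1/(-1) = -1)
B(C, l) = -4*l*(2 + C) (B(C, l) = -4*(C + 2)*l = -4*(2 + C)*l = -4*l*(2 + C))
(B(70, n(I(-1)))/7695 + 41267/12677)/((40*(-48))) = (-4*(-1)*(2 + 70)/7695 + 41267/12677)/((40*(-48))) = (-4*(-1)*72*(1/7695) + 41267*(1/12677))/(-1920) = (288*(1/7695) + 41267/12677)*(-1/1920) = (32/855 + 41267/12677)*(-1/1920) = (35688949/10838835)*(-1/1920) = -35688949/20810563200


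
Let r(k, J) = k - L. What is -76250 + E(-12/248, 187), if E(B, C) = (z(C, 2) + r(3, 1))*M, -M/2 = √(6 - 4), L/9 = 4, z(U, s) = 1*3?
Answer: -76250 + 60*√2 ≈ -76165.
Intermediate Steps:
z(U, s) = 3
L = 36 (L = 9*4 = 36)
r(k, J) = -36 + k (r(k, J) = k - 1*36 = k - 36 = -36 + k)
M = -2*√2 (M = -2*√(6 - 4) = -2*√2 ≈ -2.8284)
E(B, C) = 60*√2 (E(B, C) = (3 + (-36 + 3))*(-2*√2) = (3 - 33)*(-2*√2) = -(-60)*√2 = 60*√2)
-76250 + E(-12/248, 187) = -76250 + 60*√2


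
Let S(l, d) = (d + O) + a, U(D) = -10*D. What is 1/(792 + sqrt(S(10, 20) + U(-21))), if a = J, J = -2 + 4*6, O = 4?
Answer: 1/808 ≈ 0.0012376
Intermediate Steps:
J = 22 (J = -2 + 24 = 22)
a = 22
S(l, d) = 26 + d (S(l, d) = (d + 4) + 22 = (4 + d) + 22 = 26 + d)
1/(792 + sqrt(S(10, 20) + U(-21))) = 1/(792 + sqrt((26 + 20) - 10*(-21))) = 1/(792 + sqrt(46 + 210)) = 1/(792 + sqrt(256)) = 1/(792 + 16) = 1/808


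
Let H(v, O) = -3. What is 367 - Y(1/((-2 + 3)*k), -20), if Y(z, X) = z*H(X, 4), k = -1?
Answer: 364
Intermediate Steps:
Y(z, X) = -3*z (Y(z, X) = z*(-3) = -3*z)
367 - Y(1/((-2 + 3)*k), -20) = 367 - (-3)/((-2 + 3)*(-1)) = 367 - (-3)/(1*(-1)) = 367 - (-3)/(-1) = 367 - (-3)*(-1) = 367 - 1*3 = 367 - 3 = 364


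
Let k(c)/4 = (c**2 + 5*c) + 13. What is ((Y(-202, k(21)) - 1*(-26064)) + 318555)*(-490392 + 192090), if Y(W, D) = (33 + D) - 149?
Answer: -103432937178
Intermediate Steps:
k(c) = 52 + 4*c**2 + 20*c (k(c) = 4*((c**2 + 5*c) + 13) = 4*(13 + c**2 + 5*c) = 52 + 4*c**2 + 20*c)
Y(W, D) = -116 + D
((Y(-202, k(21)) - 1*(-26064)) + 318555)*(-490392 + 192090) = (((-116 + (52 + 4*21**2 + 20*21)) - 1*(-26064)) + 318555)*(-490392 + 192090) = (((-116 + (52 + 4*441 + 420)) + 26064) + 318555)*(-298302) = (((-116 + (52 + 1764 + 420)) + 26064) + 318555)*(-298302) = (((-116 + 2236) + 26064) + 318555)*(-298302) = ((2120 + 26064) + 318555)*(-298302) = (28184 + 318555)*(-298302) = 346739*(-298302) = -103432937178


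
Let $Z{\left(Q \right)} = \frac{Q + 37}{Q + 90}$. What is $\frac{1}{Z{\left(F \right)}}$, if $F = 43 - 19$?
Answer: $\frac{114}{61} \approx 1.8689$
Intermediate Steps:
$F = 24$ ($F = 43 - 19 = 24$)
$Z{\left(Q \right)} = \frac{37 + Q}{90 + Q}$
$\frac{1}{Z{\left(F \right)}} = \frac{1}{\frac{1}{90 + 24} \left(37 + 24\right)} = \frac{1}{\frac{1}{114} \cdot 61} = \frac{1}{\frac{61}{114}} = \frac{114}{61}$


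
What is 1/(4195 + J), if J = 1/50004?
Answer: 50004/209766781 ≈ 0.00023838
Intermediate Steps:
J = 1/50004 ≈ 1.9998e-5
1/(4195 + J) = 1/(4195 + 1/50004) = 1/(209766781/50004) = 50004/209766781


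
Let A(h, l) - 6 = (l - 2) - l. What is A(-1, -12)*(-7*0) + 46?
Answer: 46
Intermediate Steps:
A(h, l) = 4 (A(h, l) = 6 + ((l - 2) - l) = 6 + ((-2 + l) - l) = 6 - 2 = 4)
A(-1, -12)*(-7*0) + 46 = 4*(-7*0) + 46 = 4*0 + 46 = 0 + 46 = 46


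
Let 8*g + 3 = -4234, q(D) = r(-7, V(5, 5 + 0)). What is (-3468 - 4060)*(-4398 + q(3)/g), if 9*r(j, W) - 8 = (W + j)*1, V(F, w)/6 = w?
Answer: 1262514722096/38133 ≈ 3.3108e+7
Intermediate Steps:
V(F, w) = 6*w
r(j, W) = 8/9 + W/9 + j/9 (r(j, W) = 8/9 + ((W + j)*1)/9 = 8/9 + (W + j)/9 = 8/9 + (W/9 + j/9) = 8/9 + W/9 + j/9)
q(D) = 31/9 (q(D) = 8/9 + (6*(5 + 0))/9 + (⅑)*(-7) = 8/9 + (6*5)/9 - 7/9 = 8/9 + (⅑)*30 - 7/9 = 8/9 + 10/3 - 7/9 = 31/9)
g = -4237/8 (g = -3/8 + (⅛)*(-4234) = -3/8 - 2117/4 = -4237/8 ≈ -529.63)
(-3468 - 4060)*(-4398 + q(3)/g) = (-3468 - 4060)*(-4398 + 31/(9*(-4237/8))) = -7528*(-4398 + (31/9)*(-8/4237)) = -7528*(-4398 - 248/38133) = -7528*(-167709182/38133) = 1262514722096/38133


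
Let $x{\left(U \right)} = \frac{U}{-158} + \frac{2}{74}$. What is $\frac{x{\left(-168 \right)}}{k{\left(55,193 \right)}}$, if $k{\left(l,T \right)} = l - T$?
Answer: $- \frac{3187}{403374} \approx -0.0079008$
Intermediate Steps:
$x{\left(U \right)} = \frac{1}{37} - \frac{U}{158}$ ($x{\left(U \right)} = U \left(- \frac{1}{158}\right) + 2 \cdot \frac{1}{74} = - \frac{U}{158} + \frac{1}{37} = \frac{1}{37} - \frac{U}{158}$)
$\frac{x{\left(-168 \right)}}{k{\left(55,193 \right)}} = \frac{\frac{1}{37} - - \frac{84}{79}}{55 - 193} = \frac{\frac{1}{37} + \frac{84}{79}}{55 - 193} = \frac{3187}{2923 \left(-138\right)} = \frac{3187}{2923} \left(- \frac{1}{138}\right) = - \frac{3187}{403374}$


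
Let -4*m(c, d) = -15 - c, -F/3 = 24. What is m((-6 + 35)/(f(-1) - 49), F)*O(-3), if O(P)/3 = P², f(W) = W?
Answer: 19467/200 ≈ 97.335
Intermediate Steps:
F = -72 (F = -3*24 = -72)
O(P) = 3*P²
m(c, d) = 15/4 + c/4 (m(c, d) = -(-15 - c)/4 = 15/4 + c/4)
m((-6 + 35)/(f(-1) - 49), F)*O(-3) = (15/4 + ((-6 + 35)/(-1 - 49))/4)*(3*(-3)²) = (15/4 + (29/(-50))/4)*(3*9) = (15/4 + (29*(-1/50))/4)*27 = (15/4 + (¼)*(-29/50))*27 = (15/4 - 29/200)*27 = (721/200)*27 = 19467/200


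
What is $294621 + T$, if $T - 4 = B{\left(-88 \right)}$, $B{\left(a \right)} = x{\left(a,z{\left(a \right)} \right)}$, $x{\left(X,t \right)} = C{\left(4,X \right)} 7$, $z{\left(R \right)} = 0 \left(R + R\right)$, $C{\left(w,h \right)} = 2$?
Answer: $294639$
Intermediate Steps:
$z{\left(R \right)} = 0$ ($z{\left(R \right)} = 0 \cdot 2 R = 0$)
$x{\left(X,t \right)} = 14$ ($x{\left(X,t \right)} = 2 \cdot 7 = 14$)
$B{\left(a \right)} = 14$
$T = 18$ ($T = 4 + 14 = 18$)
$294621 + T = 294621 + 18 = 294639$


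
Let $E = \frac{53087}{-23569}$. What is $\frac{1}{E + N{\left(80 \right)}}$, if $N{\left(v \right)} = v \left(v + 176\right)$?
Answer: $\frac{23569}{482640033} \approx 4.8833 \cdot 10^{-5}$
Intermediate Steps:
$E = - \frac{53087}{23569}$ ($E = 53087 \left(- \frac{1}{23569}\right) = - \frac{53087}{23569} \approx -2.2524$)
$N{\left(v \right)} = v \left(176 + v\right)$
$\frac{1}{E + N{\left(80 \right)}} = \frac{1}{- \frac{53087}{23569} + 80 \left(176 + 80\right)} = \frac{1}{- \frac{53087}{23569} + 80 \cdot 256} = \frac{1}{- \frac{53087}{23569} + 20480} = \frac{1}{\frac{482640033}{23569}} = \frac{23569}{482640033}$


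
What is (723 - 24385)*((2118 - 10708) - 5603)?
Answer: 335834766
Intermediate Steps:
(723 - 24385)*((2118 - 10708) - 5603) = -23662*(-8590 - 5603) = -23662*(-14193) = 335834766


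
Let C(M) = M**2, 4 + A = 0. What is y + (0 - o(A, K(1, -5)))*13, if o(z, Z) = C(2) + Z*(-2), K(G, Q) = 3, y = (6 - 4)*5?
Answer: 36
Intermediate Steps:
A = -4 (A = -4 + 0 = -4)
y = 10 (y = 2*5 = 10)
o(z, Z) = 4 - 2*Z (o(z, Z) = 2**2 + Z*(-2) = 4 - 2*Z)
y + (0 - o(A, K(1, -5)))*13 = 10 + (0 - (4 - 2*3))*13 = 10 + (0 - (4 - 6))*13 = 10 + (0 - 1*(-2))*13 = 10 + (0 + 2)*13 = 10 + 2*13 = 10 + 26 = 36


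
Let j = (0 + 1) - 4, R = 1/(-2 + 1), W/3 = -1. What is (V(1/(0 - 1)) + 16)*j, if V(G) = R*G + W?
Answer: -42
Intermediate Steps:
W = -3 (W = 3*(-1) = -3)
R = -1 (R = 1/(-1) = -1)
j = -3 (j = 1 - 4 = -3)
V(G) = -3 - G (V(G) = -G - 3 = -3 - G)
(V(1/(0 - 1)) + 16)*j = ((-3 - 1/(0 - 1)) + 16)*(-3) = ((-3 - 1/(-1)) + 16)*(-3) = ((-3 - 1*(-1)) + 16)*(-3) = ((-3 + 1) + 16)*(-3) = (-2 + 16)*(-3) = 14*(-3) = -42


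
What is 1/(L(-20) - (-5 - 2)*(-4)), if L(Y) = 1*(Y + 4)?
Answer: -1/44 ≈ -0.022727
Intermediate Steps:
L(Y) = 4 + Y (L(Y) = 1*(4 + Y) = 4 + Y)
1/(L(-20) - (-5 - 2)*(-4)) = 1/((4 - 20) - (-5 - 2)*(-4)) = 1/(-16 - (-7)*(-4)) = 1/(-16 - 1*28) = 1/(-16 - 28) = 1/(-44) = -1/44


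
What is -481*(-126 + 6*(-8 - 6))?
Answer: 101010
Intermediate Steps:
-481*(-126 + 6*(-8 - 6)) = -481*(-126 + 6*(-14)) = -481*(-126 - 84) = -481*(-210) = 101010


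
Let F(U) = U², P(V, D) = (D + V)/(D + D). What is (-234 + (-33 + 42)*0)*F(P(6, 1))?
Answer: -5733/2 ≈ -2866.5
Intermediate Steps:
P(V, D) = (D + V)/(2*D) (P(V, D) = (D + V)/((2*D)) = (D + V)*(1/(2*D)) = (D + V)/(2*D))
(-234 + (-33 + 42)*0)*F(P(6, 1)) = (-234 + (-33 + 42)*0)*((½)*(1 + 6)/1)² = (-234 + 9*0)*((½)*1*7)² = (-234 + 0)*(7/2)² = -234*49/4 = -5733/2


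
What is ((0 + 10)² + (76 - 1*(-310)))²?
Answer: 236196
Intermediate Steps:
((0 + 10)² + (76 - 1*(-310)))² = (10² + (76 + 310))² = (100 + 386)² = 486² = 236196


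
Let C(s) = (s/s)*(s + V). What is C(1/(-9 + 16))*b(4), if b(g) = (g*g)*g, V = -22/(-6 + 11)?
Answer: -9536/35 ≈ -272.46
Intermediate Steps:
V = -22/5 ≈ -4.4000
b(g) = g³ (b(g) = g²*g = g³)
C(s) = -22/5 + s (C(s) = (s/s)*(s - 22/5) = 1*(-22/5 + s) = -22/5 + s)
C(1/(-9 + 16))*b(4) = (-22/5 + 1/(-9 + 16))*4³ = (-22/5 + 1/7)*64 = (-22/5 + ⅐)*64 = -149/35*64 = -9536/35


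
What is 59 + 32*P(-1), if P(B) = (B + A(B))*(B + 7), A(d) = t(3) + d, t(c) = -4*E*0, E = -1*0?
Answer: -325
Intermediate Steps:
E = 0
t(c) = 0 (t(c) = -4*0*0 = 0*0 = 0)
A(d) = d (A(d) = 0 + d = d)
P(B) = 2*B*(7 + B) (P(B) = (B + B)*(B + 7) = (2*B)*(7 + B) = 2*B*(7 + B))
59 + 32*P(-1) = 59 + 32*(2*(-1)*(7 - 1)) = 59 + 32*(2*(-1)*6) = 59 + 32*(-12) = 59 - 384 = -325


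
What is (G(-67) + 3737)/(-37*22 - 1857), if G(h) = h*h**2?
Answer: 297026/2671 ≈ 111.20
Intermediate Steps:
G(h) = h**3
(G(-67) + 3737)/(-37*22 - 1857) = ((-67)**3 + 3737)/(-37*22 - 1857) = (-300763 + 3737)/(-814 - 1857) = -297026/(-2671) = -297026*(-1/2671) = 297026/2671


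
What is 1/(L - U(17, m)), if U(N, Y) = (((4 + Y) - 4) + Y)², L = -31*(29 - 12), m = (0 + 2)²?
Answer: -1/591 ≈ -0.0016920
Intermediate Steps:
m = 4 (m = 2² = 4)
L = -527 (L = -31*17 = -527)
U(N, Y) = 4*Y² (U(N, Y) = (Y + Y)² = (2*Y)² = 4*Y²)
1/(L - U(17, m)) = 1/(-527 - 4*4²) = 1/(-527 - 4*16) = 1/(-527 - 1*64) = 1/(-527 - 64) = 1/(-591) = -1/591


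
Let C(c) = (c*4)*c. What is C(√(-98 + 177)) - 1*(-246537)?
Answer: 246853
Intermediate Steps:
C(c) = 4*c² (C(c) = (4*c)*c = 4*c²)
C(√(-98 + 177)) - 1*(-246537) = 4*(√(-98 + 177))² - 1*(-246537) = 4*(√79)² + 246537 = 4*79 + 246537 = 316 + 246537 = 246853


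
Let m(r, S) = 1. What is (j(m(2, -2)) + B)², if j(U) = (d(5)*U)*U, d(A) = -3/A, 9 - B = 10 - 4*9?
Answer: 29584/25 ≈ 1183.4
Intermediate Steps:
B = 35 (B = 9 - (10 - 4*9) = 9 - (10 - 36) = 9 - 1*(-26) = 9 + 26 = 35)
j(U) = -3*U²/5 (j(U) = ((-3/5)*U)*U = ((-3*⅕)*U)*U = (-3*U/5)*U = -3*U²/5)
(j(m(2, -2)) + B)² = (-⅗*1² + 35)² = (-⅗*1 + 35)² = (-⅗ + 35)² = (172/5)² = 29584/25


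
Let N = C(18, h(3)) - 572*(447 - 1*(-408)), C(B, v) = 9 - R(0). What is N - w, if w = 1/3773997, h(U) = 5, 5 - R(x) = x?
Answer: -1845695876833/3773997 ≈ -4.8906e+5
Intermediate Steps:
R(x) = 5 - x
C(B, v) = 4 (C(B, v) = 9 - (5 - 1*0) = 9 - (5 + 0) = 9 - 1*5 = 9 - 5 = 4)
w = 1/3773997 ≈ 2.6497e-7
N = -489056 (N = 4 - 572*(447 - 1*(-408)) = 4 - 572*(447 + 408) = 4 - 572*855 = 4 - 489060 = -489056)
N - w = -489056 - 1*1/3773997 = -489056 - 1/3773997 = -1845695876833/3773997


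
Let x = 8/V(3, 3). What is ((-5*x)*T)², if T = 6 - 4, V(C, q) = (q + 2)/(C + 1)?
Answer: 4096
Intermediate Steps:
V(C, q) = (2 + q)/(1 + C)
T = 2
x = 32/5 (x = 8/(((2 + 3)/(1 + 3))) = 8/((5/4)) = 8/(((¼)*5)) = 8/(5/4) = 8*(⅘) = 32/5 ≈ 6.4000)
((-5*x)*T)² = (-5*32/5*2)² = (-32*2)² = (-64)² = 4096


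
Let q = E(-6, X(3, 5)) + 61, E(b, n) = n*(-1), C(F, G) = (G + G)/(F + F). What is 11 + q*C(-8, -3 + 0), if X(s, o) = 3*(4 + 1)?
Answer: 113/4 ≈ 28.250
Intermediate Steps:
X(s, o) = 15 (X(s, o) = 3*5 = 15)
C(F, G) = G/F (C(F, G) = (2*G)/((2*F)) = (2*G)*(1/(2*F)) = G/F)
E(b, n) = -n
q = 46 (q = -1*15 + 61 = -15 + 61 = 46)
11 + q*C(-8, -3 + 0) = 11 + 46*((-3 + 0)/(-8)) = 11 + 46*(-3*(-⅛)) = 11 + 46*(3/8) = 11 + 69/4 = 113/4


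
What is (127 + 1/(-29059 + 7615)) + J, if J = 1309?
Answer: 30793583/21444 ≈ 1436.0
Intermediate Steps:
(127 + 1/(-29059 + 7615)) + J = (127 + 1/(-29059 + 7615)) + 1309 = (127 + 1/(-21444)) + 1309 = (127 - 1/21444) + 1309 = 2723387/21444 + 1309 = 30793583/21444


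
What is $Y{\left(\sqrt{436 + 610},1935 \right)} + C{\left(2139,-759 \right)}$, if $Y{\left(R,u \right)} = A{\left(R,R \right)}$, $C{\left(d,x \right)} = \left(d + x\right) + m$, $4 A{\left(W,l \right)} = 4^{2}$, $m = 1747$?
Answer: $3131$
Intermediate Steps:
$A{\left(W,l \right)} = 4$ ($A{\left(W,l \right)} = \frac{4^{2}}{4} = \frac{1}{4} \cdot 16 = 4$)
$C{\left(d,x \right)} = 1747 + d + x$ ($C{\left(d,x \right)} = \left(d + x\right) + 1747 = 1747 + d + x$)
$Y{\left(R,u \right)} = 4$
$Y{\left(\sqrt{436 + 610},1935 \right)} + C{\left(2139,-759 \right)} = 4 + \left(1747 + 2139 - 759\right) = 4 + 3127 = 3131$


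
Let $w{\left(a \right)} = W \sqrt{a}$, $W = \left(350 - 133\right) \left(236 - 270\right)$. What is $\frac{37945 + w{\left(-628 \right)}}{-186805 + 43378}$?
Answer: $- \frac{37945}{143427} + \frac{14756 i \sqrt{157}}{143427} \approx -0.26456 + 1.2891 i$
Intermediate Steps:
$W = -7378$ ($W = 217 \left(-34\right) = -7378$)
$w{\left(a \right)} = - 7378 \sqrt{a}$
$\frac{37945 + w{\left(-628 \right)}}{-186805 + 43378} = \frac{37945 - 7378 \sqrt{-628}}{-186805 + 43378} = \frac{37945 - 7378 \cdot 2 i \sqrt{157}}{-143427} = \left(37945 - 14756 i \sqrt{157}\right) \left(- \frac{1}{143427}\right) = - \frac{37945}{143427} + \frac{14756 i \sqrt{157}}{143427}$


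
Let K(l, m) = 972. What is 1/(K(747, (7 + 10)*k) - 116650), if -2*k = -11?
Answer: -1/115678 ≈ -8.6447e-6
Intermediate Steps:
k = 11/2 (k = -1/2*(-11) = 11/2 ≈ 5.5000)
1/(K(747, (7 + 10)*k) - 116650) = 1/(972 - 116650) = 1/(-115678) = -1/115678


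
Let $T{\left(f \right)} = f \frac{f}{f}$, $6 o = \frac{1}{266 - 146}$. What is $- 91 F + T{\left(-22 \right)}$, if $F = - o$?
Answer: $- \frac{15749}{720} \approx -21.874$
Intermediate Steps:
$o = \frac{1}{720}$ ($o = \frac{1}{6 \left(266 - 146\right)} = \frac{1}{6 \cdot 120} = \frac{1}{6} \cdot \frac{1}{120} = \frac{1}{720} \approx 0.0013889$)
$T{\left(f \right)} = f$ ($T{\left(f \right)} = f 1 = f$)
$F = - \frac{1}{720}$ ($F = \left(-1\right) \frac{1}{720} = - \frac{1}{720} \approx -0.0013889$)
$- 91 F + T{\left(-22 \right)} = \left(-91\right) \left(- \frac{1}{720}\right) - 22 = \frac{91}{720} - 22 = - \frac{15749}{720}$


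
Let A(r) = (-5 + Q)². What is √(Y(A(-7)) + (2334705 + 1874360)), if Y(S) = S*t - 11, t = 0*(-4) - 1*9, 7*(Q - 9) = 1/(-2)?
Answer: √824947359/14 ≈ 2051.6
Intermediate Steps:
Q = 125/14 (Q = 9 + (⅐)/(-2) = 9 + (⅐)*(-½) = 9 - 1/14 = 125/14 ≈ 8.9286)
t = -9 (t = 0 - 9 = -9)
A(r) = 3025/196 (A(r) = (-5 + 125/14)² = (55/14)² = 3025/196)
Y(S) = -11 - 9*S (Y(S) = S*(-9) - 11 = -9*S - 11 = -11 - 9*S)
√(Y(A(-7)) + (2334705 + 1874360)) = √((-11 - 9*3025/196) + (2334705 + 1874360)) = √((-11 - 27225/196) + 4209065) = √(-29381/196 + 4209065) = √(824947359/196) = √824947359/14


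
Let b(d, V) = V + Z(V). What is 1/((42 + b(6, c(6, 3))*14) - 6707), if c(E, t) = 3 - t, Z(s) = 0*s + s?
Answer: -1/6665 ≈ -0.00015004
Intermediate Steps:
Z(s) = s (Z(s) = 0 + s = s)
b(d, V) = 2*V (b(d, V) = V + V = 2*V)
1/((42 + b(6, c(6, 3))*14) - 6707) = 1/((42 + (2*(3 - 1*3))*14) - 6707) = 1/((42 + (2*(3 - 3))*14) - 6707) = 1/((42 + (2*0)*14) - 6707) = 1/((42 + 0*14) - 6707) = 1/((42 + 0) - 6707) = 1/(42 - 6707) = 1/(-6665) = -1/6665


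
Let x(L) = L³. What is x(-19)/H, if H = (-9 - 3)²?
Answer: -6859/144 ≈ -47.632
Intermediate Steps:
H = 144 (H = (-12)² = 144)
x(-19)/H = (-19)³/144 = -6859*1/144 = -6859/144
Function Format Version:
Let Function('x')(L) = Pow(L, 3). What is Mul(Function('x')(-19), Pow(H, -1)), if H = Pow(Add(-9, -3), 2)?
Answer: Rational(-6859, 144) ≈ -47.632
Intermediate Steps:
H = 144 (H = Pow(-12, 2) = 144)
Mul(Function('x')(-19), Pow(H, -1)) = Mul(Pow(-19, 3), Pow(144, -1)) = Mul(-6859, Rational(1, 144)) = Rational(-6859, 144)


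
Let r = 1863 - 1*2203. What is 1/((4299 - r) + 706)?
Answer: 1/5345 ≈ 0.00018709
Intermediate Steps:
r = -340 (r = 1863 - 2203 = -340)
1/((4299 - r) + 706) = 1/((4299 - 1*(-340)) + 706) = 1/((4299 + 340) + 706) = 1/(4639 + 706) = 1/5345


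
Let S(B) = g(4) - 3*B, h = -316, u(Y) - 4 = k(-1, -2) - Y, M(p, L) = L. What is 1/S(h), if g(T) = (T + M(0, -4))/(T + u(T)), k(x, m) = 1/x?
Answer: 1/948 ≈ 0.0010549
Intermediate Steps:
u(Y) = 3 - Y (u(Y) = 4 + (1/(-1) - Y) = 4 + (-1 - Y) = 3 - Y)
g(T) = -4/3 + T/3 (g(T) = (T - 4)/(T + (3 - T)) = (-4 + T)/3 = (-4 + T)*(⅓) = -4/3 + T/3)
S(B) = -3*B (S(B) = (-4/3 + (⅓)*4) - 3*B = (-4/3 + 4/3) - 3*B = 0 - 3*B = -3*B)
1/S(h) = 1/(-3*(-316)) = 1/948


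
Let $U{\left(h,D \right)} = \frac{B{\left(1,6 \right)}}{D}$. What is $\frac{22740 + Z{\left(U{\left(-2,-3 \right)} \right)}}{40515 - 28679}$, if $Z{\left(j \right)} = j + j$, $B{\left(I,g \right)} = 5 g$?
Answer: $\frac{5680}{2959} \approx 1.9196$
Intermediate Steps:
$U{\left(h,D \right)} = \frac{30}{D}$ ($U{\left(h,D \right)} = \frac{5 \cdot 6}{D} = \frac{30}{D}$)
$Z{\left(j \right)} = 2 j$
$\frac{22740 + Z{\left(U{\left(-2,-3 \right)} \right)}}{40515 - 28679} = \frac{22740 + 2 \frac{30}{-3}}{40515 - 28679} = \frac{22740 + 2 \cdot 30 \left(- \frac{1}{3}\right)}{11836} = \left(22740 + 2 \left(-10\right)\right) \frac{1}{11836} = \left(22740 - 20\right) \frac{1}{11836} = 22720 \cdot \frac{1}{11836} = \frac{5680}{2959}$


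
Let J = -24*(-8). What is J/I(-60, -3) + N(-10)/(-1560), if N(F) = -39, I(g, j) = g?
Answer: -127/40 ≈ -3.1750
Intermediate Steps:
J = 192
J/I(-60, -3) + N(-10)/(-1560) = 192/(-60) - 39/(-1560) = 192*(-1/60) - 39*(-1/1560) = -16/5 + 1/40 = -127/40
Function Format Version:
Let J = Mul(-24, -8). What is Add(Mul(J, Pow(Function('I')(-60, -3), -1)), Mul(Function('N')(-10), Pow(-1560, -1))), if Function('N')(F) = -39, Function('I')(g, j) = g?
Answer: Rational(-127, 40) ≈ -3.1750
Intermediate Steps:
J = 192
Add(Mul(J, Pow(Function('I')(-60, -3), -1)), Mul(Function('N')(-10), Pow(-1560, -1))) = Add(Mul(192, Pow(-60, -1)), Mul(-39, Pow(-1560, -1))) = Add(Mul(192, Rational(-1, 60)), Mul(-39, Rational(-1, 1560))) = Add(Rational(-16, 5), Rational(1, 40)) = Rational(-127, 40)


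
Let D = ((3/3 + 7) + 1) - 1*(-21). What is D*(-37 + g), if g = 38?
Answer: 30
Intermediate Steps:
D = 30 (D = ((3*(⅓) + 7) + 1) + 21 = ((1 + 7) + 1) + 21 = (8 + 1) + 21 = 9 + 21 = 30)
D*(-37 + g) = 30*(-37 + 38) = 30*1 = 30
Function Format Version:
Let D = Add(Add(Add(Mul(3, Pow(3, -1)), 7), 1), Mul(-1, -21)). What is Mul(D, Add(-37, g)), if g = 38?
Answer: 30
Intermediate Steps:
D = 30 (D = Add(Add(Add(Mul(3, Rational(1, 3)), 7), 1), 21) = Add(Add(Add(1, 7), 1), 21) = Add(Add(8, 1), 21) = Add(9, 21) = 30)
Mul(D, Add(-37, g)) = Mul(30, Add(-37, 38)) = Mul(30, 1) = 30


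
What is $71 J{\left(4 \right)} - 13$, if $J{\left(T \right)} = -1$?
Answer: $-84$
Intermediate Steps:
$71 J{\left(4 \right)} - 13 = 71 \left(-1\right) - 13 = -71 - 13 = -84$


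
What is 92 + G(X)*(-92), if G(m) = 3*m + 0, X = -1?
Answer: 368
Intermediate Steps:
G(m) = 3*m
92 + G(X)*(-92) = 92 + (3*(-1))*(-92) = 92 - 3*(-92) = 92 + 276 = 368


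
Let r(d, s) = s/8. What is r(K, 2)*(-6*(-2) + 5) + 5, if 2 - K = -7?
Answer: 37/4 ≈ 9.2500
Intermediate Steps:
K = 9 (K = 2 - 1*(-7) = 2 + 7 = 9)
r(d, s) = s/8 (r(d, s) = s*(⅛) = s/8)
r(K, 2)*(-6*(-2) + 5) + 5 = ((⅛)*2)*(-6*(-2) + 5) + 5 = (12 + 5)/4 + 5 = (¼)*17 + 5 = 17/4 + 5 = 37/4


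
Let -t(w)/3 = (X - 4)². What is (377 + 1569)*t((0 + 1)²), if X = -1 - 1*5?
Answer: -583800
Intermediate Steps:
X = -6 (X = -1 - 5 = -6)
t(w) = -300 (t(w) = -3*(-6 - 4)² = -3*(-10)² = -3*100 = -300)
(377 + 1569)*t((0 + 1)²) = (377 + 1569)*(-300) = 1946*(-300) = -583800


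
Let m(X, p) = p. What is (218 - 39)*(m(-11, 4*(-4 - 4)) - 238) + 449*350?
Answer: 108820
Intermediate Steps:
(218 - 39)*(m(-11, 4*(-4 - 4)) - 238) + 449*350 = (218 - 39)*(4*(-4 - 4) - 238) + 449*350 = 179*(4*(-8) - 238) + 157150 = 179*(-32 - 238) + 157150 = 179*(-270) + 157150 = -48330 + 157150 = 108820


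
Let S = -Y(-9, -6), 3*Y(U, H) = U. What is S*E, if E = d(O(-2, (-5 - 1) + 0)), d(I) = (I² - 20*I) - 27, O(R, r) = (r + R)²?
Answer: 8367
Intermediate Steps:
Y(U, H) = U/3
O(R, r) = (R + r)²
d(I) = -27 + I² - 20*I
E = 2789 (E = -27 + ((-2 + ((-5 - 1) + 0))²)² - 20*(-2 + ((-5 - 1) + 0))² = -27 + ((-2 + (-6 + 0))²)² - 20*(-2 + (-6 + 0))² = -27 + ((-2 - 6)²)² - 20*(-2 - 6)² = -27 + ((-8)²)² - 20*(-8)² = -27 + 64² - 20*64 = -27 + 4096 - 1280 = 2789)
S = 3 (S = -(-9)/3 = -1*(-3) = 3)
S*E = 3*2789 = 8367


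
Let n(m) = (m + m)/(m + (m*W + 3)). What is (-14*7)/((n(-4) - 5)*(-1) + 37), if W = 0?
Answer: -49/17 ≈ -2.8824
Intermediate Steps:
n(m) = 2*m/(3 + m) (n(m) = (m + m)/(m + (m*0 + 3)) = (2*m)/(m + (0 + 3)) = (2*m)/(m + 3) = (2*m)/(3 + m) = 2*m/(3 + m))
(-14*7)/((n(-4) - 5)*(-1) + 37) = (-14*7)/((2*(-4)/(3 - 4) - 5)*(-1) + 37) = -98/((2*(-4)/(-1) - 5)*(-1) + 37) = -98/((2*(-4)*(-1) - 5)*(-1) + 37) = -98/((8 - 5)*(-1) + 37) = -98/(3*(-1) + 37) = -98/(-3 + 37) = -98/34 = -98*1/34 = -49/17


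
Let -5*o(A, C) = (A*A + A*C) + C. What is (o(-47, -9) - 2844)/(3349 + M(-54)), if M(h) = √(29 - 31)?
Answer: -56407207/56079015 + 16843*I*√2/56079015 ≈ -1.0059 + 0.00042475*I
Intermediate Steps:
o(A, C) = -C/5 - A²/5 - A*C/5 (o(A, C) = -((A*A + A*C) + C)/5 = -((A² + A*C) + C)/5 = -(C + A² + A*C)/5 = -C/5 - A²/5 - A*C/5)
M(h) = I*√2 (M(h) = √(-2) = I*√2)
(o(-47, -9) - 2844)/(3349 + M(-54)) = ((-⅕*(-9) - ⅕*(-47)² - ⅕*(-47)*(-9)) - 2844)/(3349 + I*√2) = ((9/5 - ⅕*2209 - 423/5) - 2844)/(3349 + I*√2) = ((9/5 - 2209/5 - 423/5) - 2844)/(3349 + I*√2) = (-2623/5 - 2844)/(3349 + I*√2) = -16843/(5*(3349 + I*√2))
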